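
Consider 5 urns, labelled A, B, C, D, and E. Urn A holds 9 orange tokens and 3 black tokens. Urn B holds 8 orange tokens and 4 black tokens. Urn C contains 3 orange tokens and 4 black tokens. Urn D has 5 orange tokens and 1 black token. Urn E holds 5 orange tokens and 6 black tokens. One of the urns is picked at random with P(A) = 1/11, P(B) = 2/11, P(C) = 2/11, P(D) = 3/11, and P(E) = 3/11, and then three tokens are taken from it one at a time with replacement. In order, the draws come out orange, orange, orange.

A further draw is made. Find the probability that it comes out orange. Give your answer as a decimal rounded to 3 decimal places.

For each hypothesis, P(data | H) works out to: P(data | urn A) = (9/12)(9/12)(9/12) = 0.42188; P(data | urn B) = (8/12)(8/12)(8/12) = 0.2963; P(data | urn C) = (3/7)(3/7)(3/7) = 0.078717; P(data | urn D) = (5/6)(5/6)(5/6) = 0.5787; P(data | urn E) = (5/11)(5/11)(5/11) = 0.093914.
The prior-weighted likelihoods are 1/11 · 0.42188 = 0.038352, 2/11 · 0.2963 = 0.053872, 2/11 · 0.078717 = 0.014312, 3/11 · 0.5787 = 0.15783, 3/11 · 0.093914 = 0.025613; these sum to 0.28998.
Normalising, the posterior is P(urn A | data) = 0.13226, P(urn B | data) = 0.18578, P(urn C | data) = 0.049356, P(urn D | data) = 0.54428, P(urn E | data) = 0.088327.
Averaging over the posterior, P(orange next | data) = (3/4)(0.13226) + (2/3)(0.18578) + (3/7)(0.049356) + (5/6)(0.54428) + (5/11)(0.088327) = 0.73791.

0.738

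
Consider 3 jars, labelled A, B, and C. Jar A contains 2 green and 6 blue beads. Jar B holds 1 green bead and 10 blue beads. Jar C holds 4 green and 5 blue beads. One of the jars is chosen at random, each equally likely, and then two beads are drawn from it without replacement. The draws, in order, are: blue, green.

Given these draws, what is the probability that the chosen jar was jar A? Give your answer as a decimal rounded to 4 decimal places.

Compute the likelihood of the observed sequence for each case: P(data | jar A) = (6/8)(2/7) = 0.21429; P(data | jar B) = (10/11)(1/10) = 0.090909; P(data | jar C) = (5/9)(4/8) = 0.27778.
Multiplying each by its prior: 1/3 · 0.21429 = 0.071429, 1/3 · 0.090909 = 0.030303, 1/3 · 0.27778 = 0.092593; summing to 0.19432.
Hence P(jar A | data) = (0.071429) / (0.19432) = 0.36757.

0.3676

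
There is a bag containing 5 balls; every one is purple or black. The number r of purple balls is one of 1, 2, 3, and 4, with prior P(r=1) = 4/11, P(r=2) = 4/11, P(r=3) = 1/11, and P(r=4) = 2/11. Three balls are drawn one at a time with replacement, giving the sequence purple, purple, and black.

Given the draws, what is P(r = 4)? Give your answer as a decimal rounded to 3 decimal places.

Compute the likelihood of the observed sequence for each case: P(data | r = 1) = (1/5)(1/5)(4/5) = 0.032; P(data | r = 2) = (2/5)(2/5)(3/5) = 0.096; P(data | r = 3) = (3/5)(3/5)(2/5) = 0.144; P(data | r = 4) = (4/5)(4/5)(1/5) = 0.128.
Multiplying each by its prior: 4/11 · 0.032 = 0.011636, 4/11 · 0.096 = 0.034909, 1/11 · 0.144 = 0.013091, 2/11 · 0.128 = 0.023273; summing to 0.082909.
So P(r = 4 | data) = (0.023273) / (0.082909) = 0.2807.

0.281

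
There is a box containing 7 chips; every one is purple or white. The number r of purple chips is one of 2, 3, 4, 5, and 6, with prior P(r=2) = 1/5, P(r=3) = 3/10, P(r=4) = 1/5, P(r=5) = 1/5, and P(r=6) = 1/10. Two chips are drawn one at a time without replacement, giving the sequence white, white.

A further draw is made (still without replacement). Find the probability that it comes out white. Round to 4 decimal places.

For each hypothesis, P(data | H) works out to: P(data | r = 2) = (5/7)(4/6) = 10/21; P(data | r = 3) = (4/7)(3/6) = 2/7; P(data | r = 4) = (3/7)(2/6) = 1/7; P(data | r = 5) = (2/7)(1/6) = 1/21; P(data | r = 6) = (1/7)(0/6) = 0.
Multiplying each by its prior: 1/5 · 10/21 = 2/21, 3/10 · 2/7 = 3/35, 1/5 · 1/7 = 1/35, 1/5 · 1/21 = 1/105, 1/10 · 0 = 0; summing to 23/105.
Normalising, the posterior is P(r = 2 | data) = 10/23, P(r = 3 | data) = 9/23, P(r = 4 | data) = 3/23, P(r = 5 | data) = 1/23, P(r = 6 | data) = 0.
So P(white next | data) = Σ P(white next | H) P(H | data) = (3/5)(10/23) + (2/5)(9/23) + (1/5)(3/23) + (0)(1/23) = 51/115.

0.4435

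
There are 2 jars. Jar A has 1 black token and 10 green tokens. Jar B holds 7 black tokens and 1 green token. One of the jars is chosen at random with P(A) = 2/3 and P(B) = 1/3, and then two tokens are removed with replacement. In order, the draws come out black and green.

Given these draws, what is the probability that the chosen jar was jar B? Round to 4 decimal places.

0.3982

For each hypothesis, P(data | H) works out to: P(data | jar A) = (1/11)(10/11) = 0.082645; P(data | jar B) = (7/8)(1/8) = 0.10938.
Weighting by the prior gives 2/3 · 0.082645 = 0.055096, 1/3 · 0.10938 = 0.036458; these sum to 0.091555.
So P(jar B | data) = (0.036458) / (0.091555) = 0.39821.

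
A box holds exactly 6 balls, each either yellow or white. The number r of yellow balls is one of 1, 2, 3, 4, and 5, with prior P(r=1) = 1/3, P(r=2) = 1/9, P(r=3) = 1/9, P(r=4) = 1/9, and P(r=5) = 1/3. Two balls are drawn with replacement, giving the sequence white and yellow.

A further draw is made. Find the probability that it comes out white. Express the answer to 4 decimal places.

0.5000

For each hypothesis, P(data | H) works out to: P(data | r = 1) = (5/6)(1/6) = 5/36; P(data | r = 2) = (4/6)(2/6) = 2/9; P(data | r = 3) = (3/6)(3/6) = 1/4; P(data | r = 4) = (2/6)(4/6) = 2/9; P(data | r = 5) = (1/6)(5/6) = 5/36.
Weighting by the prior gives 1/3 · 5/36 = 5/108, 1/9 · 2/9 = 2/81, 1/9 · 1/4 = 1/36, 1/9 · 2/9 = 2/81, 1/3 · 5/36 = 5/108; with total 55/324.
The posterior is then P(r = 1 | data) = 3/11, P(r = 2 | data) = 8/55, P(r = 3 | data) = 9/55, P(r = 4 | data) = 8/55, P(r = 5 | data) = 3/11.
Averaging over the posterior, P(white next | data) = (5/6)(3/11) + (2/3)(8/55) + (1/2)(9/55) + (1/3)(8/55) + (1/6)(3/11) = 1/2.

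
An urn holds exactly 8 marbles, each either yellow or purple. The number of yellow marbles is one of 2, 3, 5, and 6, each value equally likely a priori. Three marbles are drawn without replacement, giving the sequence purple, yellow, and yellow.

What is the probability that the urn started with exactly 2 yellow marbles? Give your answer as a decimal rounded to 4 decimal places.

0.0741

Under each hypothesis, the probability of the observed sequence is: P(data | r = 2) = (6/8)(2/7)(1/6) = 1/28; P(data | r = 3) = (5/8)(3/7)(2/6) = 5/56; P(data | r = 5) = (3/8)(5/7)(4/6) = 5/28; P(data | r = 6) = (2/8)(6/7)(5/6) = 5/28.
The prior-weighted likelihoods are 1/4 · 1/28 = 1/112, 1/4 · 5/56 = 5/224, 1/4 · 5/28 = 5/112, 1/4 · 5/28 = 5/112; with total 27/224.
By Bayes' rule, P(r = 2 | data) = (1/112) / (27/224) = 2/27.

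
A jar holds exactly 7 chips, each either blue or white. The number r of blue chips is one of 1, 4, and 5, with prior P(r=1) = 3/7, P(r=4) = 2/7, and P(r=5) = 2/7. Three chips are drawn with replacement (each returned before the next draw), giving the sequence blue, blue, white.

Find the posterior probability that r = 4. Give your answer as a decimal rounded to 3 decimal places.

0.449

The likelihood of the observed sequence under each hypothesis: P(data | r = 1) = (1/7)(1/7)(6/7) = 0.017493; P(data | r = 4) = (4/7)(4/7)(3/7) = 0.13994; P(data | r = 5) = (5/7)(5/7)(2/7) = 0.14577.
Weighting by the prior gives 3/7 · 0.017493 = 0.0074969, 2/7 · 0.13994 = 0.039983, 2/7 · 0.14577 = 0.041649; summing to 0.08913.
So P(r = 4 | data) = (0.039983) / (0.08913) = 0.4486.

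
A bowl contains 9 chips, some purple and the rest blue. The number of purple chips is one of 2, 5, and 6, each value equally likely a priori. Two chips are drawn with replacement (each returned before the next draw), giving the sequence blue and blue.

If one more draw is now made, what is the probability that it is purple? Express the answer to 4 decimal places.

0.3483

For each hypothesis, P(data | H) works out to: P(data | r = 2) = (7/9)(7/9) = 49/81; P(data | r = 5) = (4/9)(4/9) = 16/81; P(data | r = 6) = (3/9)(3/9) = 1/9.
Multiplying each by its prior: 1/3 · 49/81 = 49/243, 1/3 · 16/81 = 16/243, 1/3 · 1/9 = 1/27; these sum to 74/243.
Normalising, the posterior is P(r = 2 | data) = 49/74, P(r = 5 | data) = 8/37, P(r = 6 | data) = 9/74.
So P(purple next | data) = Σ P(purple next | H) P(H | data) = (2/9)(49/74) + (5/9)(8/37) + (2/3)(9/74) = 116/333.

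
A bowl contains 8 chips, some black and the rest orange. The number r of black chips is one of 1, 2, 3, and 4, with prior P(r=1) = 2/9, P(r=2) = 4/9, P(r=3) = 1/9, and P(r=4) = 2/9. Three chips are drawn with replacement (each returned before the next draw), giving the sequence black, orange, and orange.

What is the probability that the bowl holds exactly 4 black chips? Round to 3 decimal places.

The likelihood of the observed sequence under each hypothesis: P(data | r = 1) = (1/8)(7/8)(7/8) = 0.095703; P(data | r = 2) = (2/8)(6/8)(6/8) = 0.14062; P(data | r = 3) = (3/8)(5/8)(5/8) = 0.14648; P(data | r = 4) = (4/8)(4/8)(4/8) = 0.125.
Multiplying each by its prior: 2/9 · 0.095703 = 0.021267, 4/9 · 0.14062 = 0.0625, 1/9 · 0.14648 = 0.016276, 2/9 · 0.125 = 0.027778; summing to 0.12782.
By Bayes' rule, P(r = 4 | data) = (0.027778) / (0.12782) = 0.21732.

0.217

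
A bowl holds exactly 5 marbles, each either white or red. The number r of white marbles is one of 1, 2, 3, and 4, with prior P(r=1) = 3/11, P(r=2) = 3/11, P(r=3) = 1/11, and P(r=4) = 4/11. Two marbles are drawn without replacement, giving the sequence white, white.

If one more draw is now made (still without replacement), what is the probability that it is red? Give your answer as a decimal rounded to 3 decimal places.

0.433

Compute the likelihood of the observed sequence for each case: P(data | r = 1) = (1/5)(0/4) = 0; P(data | r = 2) = (2/5)(1/4) = 1/10; P(data | r = 3) = (3/5)(2/4) = 3/10; P(data | r = 4) = (4/5)(3/4) = 3/5.
The prior-weighted likelihoods are 3/11 · 0 = 0, 3/11 · 1/10 = 3/110, 1/11 · 3/10 = 3/110, 4/11 · 3/5 = 12/55; these sum to 3/11.
Normalising, the posterior is P(r = 1 | data) = 0, P(r = 2 | data) = 1/10, P(r = 3 | data) = 1/10, P(r = 4 | data) = 4/5.
Averaging over the posterior, P(red next | data) = (1)(1/10) + (2/3)(1/10) + (1/3)(4/5) = 13/30.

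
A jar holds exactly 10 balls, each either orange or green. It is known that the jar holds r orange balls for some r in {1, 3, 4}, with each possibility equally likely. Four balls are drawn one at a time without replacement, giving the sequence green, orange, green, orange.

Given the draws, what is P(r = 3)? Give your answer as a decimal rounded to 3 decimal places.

0.412

Under each hypothesis, the probability of the observed sequence is: P(data | r = 1) = (9/10)(1/9)(8/8)(0/7) = 0; P(data | r = 3) = (7/10)(3/9)(6/8)(2/7) = 1/20; P(data | r = 4) = (6/10)(4/9)(5/8)(3/7) = 1/14.
Multiplying each by its prior: 1/3 · 0 = 0, 1/3 · 1/20 = 1/60, 1/3 · 1/14 = 1/42; with total 17/420.
By Bayes' rule, P(r = 3 | data) = (1/60) / (17/420) = 7/17.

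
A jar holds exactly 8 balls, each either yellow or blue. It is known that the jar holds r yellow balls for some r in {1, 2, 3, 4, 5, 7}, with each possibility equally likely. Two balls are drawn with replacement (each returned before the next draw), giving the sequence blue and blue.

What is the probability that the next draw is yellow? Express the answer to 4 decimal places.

0.2868

The likelihood of the observed sequence under each hypothesis: P(data | r = 1) = (7/8)(7/8) = 49/64; P(data | r = 2) = (6/8)(6/8) = 9/16; P(data | r = 3) = (5/8)(5/8) = 25/64; P(data | r = 4) = (4/8)(4/8) = 1/4; P(data | r = 5) = (3/8)(3/8) = 9/64; P(data | r = 7) = (1/8)(1/8) = 1/64.
The prior-weighted likelihoods are 1/6 · 49/64 = 49/384, 1/6 · 9/16 = 3/32, 1/6 · 25/64 = 25/384, 1/6 · 1/4 = 1/24, 1/6 · 9/64 = 3/128, 1/6 · 1/64 = 1/384; with total 17/48.
Dividing through by the total gives posterior P(r = 1 | data) = 49/136, P(r = 2 | data) = 9/34, P(r = 3 | data) = 25/136, P(r = 4 | data) = 2/17, P(r = 5 | data) = 9/136, P(r = 7 | data) = 1/136.
So P(yellow next | data) = Σ P(yellow next | H) P(H | data) = (1/8)(49/136) + (1/4)(9/34) + (3/8)(25/136) + (1/2)(2/17) + (5/8)(9/136) + (7/8)(1/136) = 39/136.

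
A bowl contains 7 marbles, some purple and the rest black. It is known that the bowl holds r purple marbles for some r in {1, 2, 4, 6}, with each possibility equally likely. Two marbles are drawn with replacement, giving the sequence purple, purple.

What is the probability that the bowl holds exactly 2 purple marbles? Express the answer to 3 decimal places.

Compute the likelihood of the observed sequence for each case: P(data | r = 1) = (1/7)(1/7) = 1/49; P(data | r = 2) = (2/7)(2/7) = 4/49; P(data | r = 4) = (4/7)(4/7) = 16/49; P(data | r = 6) = (6/7)(6/7) = 36/49.
The prior-weighted likelihoods are 1/4 · 1/49 = 1/196, 1/4 · 4/49 = 1/49, 1/4 · 16/49 = 4/49, 1/4 · 36/49 = 9/49; these sum to 57/196.
So P(r = 2 | data) = (1/49) / (57/196) = 4/57.

0.070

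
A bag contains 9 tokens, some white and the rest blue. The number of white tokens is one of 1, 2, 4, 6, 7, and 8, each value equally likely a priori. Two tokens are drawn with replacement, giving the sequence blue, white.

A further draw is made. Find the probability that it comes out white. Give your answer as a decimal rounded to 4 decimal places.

0.5230

Compute the likelihood of the observed sequence for each case: P(data | r = 1) = (8/9)(1/9) = 8/81; P(data | r = 2) = (7/9)(2/9) = 14/81; P(data | r = 4) = (5/9)(4/9) = 20/81; P(data | r = 6) = (3/9)(6/9) = 2/9; P(data | r = 7) = (2/9)(7/9) = 14/81; P(data | r = 8) = (1/9)(8/9) = 8/81.
The prior-weighted likelihoods are 1/6 · 8/81 = 4/243, 1/6 · 14/81 = 7/243, 1/6 · 20/81 = 10/243, 1/6 · 2/9 = 1/27, 1/6 · 14/81 = 7/243, 1/6 · 8/81 = 4/243; with total 41/243.
The posterior is then P(r = 1 | data) = 4/41, P(r = 2 | data) = 7/41, P(r = 4 | data) = 10/41, P(r = 6 | data) = 9/41, P(r = 7 | data) = 7/41, P(r = 8 | data) = 4/41.
Averaging over the posterior, P(white next | data) = (1/9)(4/41) + (2/9)(7/41) + (4/9)(10/41) + (2/3)(9/41) + (7/9)(7/41) + (8/9)(4/41) = 193/369.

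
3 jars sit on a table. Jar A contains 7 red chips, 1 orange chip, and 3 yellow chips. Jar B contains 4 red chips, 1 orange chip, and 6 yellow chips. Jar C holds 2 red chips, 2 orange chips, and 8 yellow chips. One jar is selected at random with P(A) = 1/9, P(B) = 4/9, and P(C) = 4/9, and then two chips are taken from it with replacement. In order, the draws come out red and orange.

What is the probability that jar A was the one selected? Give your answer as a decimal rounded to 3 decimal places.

0.192

For each hypothesis, P(data | H) works out to: P(data | jar A) = (7/11)(1/11) = 0.057851; P(data | jar B) = (4/11)(1/11) = 0.033058; P(data | jar C) = (2/12)(2/12) = 0.027778.
Weighting by the prior gives 1/9 · 0.057851 = 0.0064279, 4/9 · 0.033058 = 0.014692, 4/9 · 0.027778 = 0.012346; with total 0.033466.
Hence P(jar A | data) = (0.0064279) / (0.033466) = 0.19207.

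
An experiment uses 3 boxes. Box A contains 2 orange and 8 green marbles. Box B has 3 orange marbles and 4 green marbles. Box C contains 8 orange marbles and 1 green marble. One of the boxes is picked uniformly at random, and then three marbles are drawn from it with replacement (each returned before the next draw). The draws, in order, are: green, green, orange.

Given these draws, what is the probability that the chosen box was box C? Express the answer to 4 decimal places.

0.0393

Under each hypothesis, the probability of the observed sequence is: P(data | box A) = (8/10)(8/10)(2/10) = 0.128; P(data | box B) = (4/7)(4/7)(3/7) = 0.13994; P(data | box C) = (1/9)(1/9)(8/9) = 0.010974.
The prior-weighted likelihoods are 1/3 · 0.128 = 0.042667, 1/3 · 0.13994 = 0.046647, 1/3 · 0.010974 = 0.003658; summing to 0.092972.
So P(box C | data) = (0.003658) / (0.092972) = 0.039345.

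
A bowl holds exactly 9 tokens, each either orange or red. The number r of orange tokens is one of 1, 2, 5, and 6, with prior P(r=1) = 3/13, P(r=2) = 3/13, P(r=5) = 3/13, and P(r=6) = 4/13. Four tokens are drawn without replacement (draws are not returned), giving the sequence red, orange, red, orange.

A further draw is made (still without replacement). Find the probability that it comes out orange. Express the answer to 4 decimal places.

Under each hypothesis, the probability of the observed sequence is: P(data | r = 1) = (8/9)(1/8)(7/7)(0/6) = 0; P(data | r = 2) = (7/9)(2/8)(6/7)(1/6) = 0.027778; P(data | r = 5) = (4/9)(5/8)(3/7)(4/6) = 0.079365; P(data | r = 6) = (3/9)(6/8)(2/7)(5/6) = 0.059524.
Multiplying each by its prior: 3/13 · 0 = 0, 3/13 · 0.027778 = 0.0064103, 3/13 · 0.079365 = 0.018315, 4/13 · 0.059524 = 0.018315; summing to 0.04304.
The posterior is then P(r = 1 | data) = 0, P(r = 2 | data) = 0.14894, P(r = 5 | data) = 0.42553, P(r = 6 | data) = 0.42553.
Averaging over the posterior, P(orange next | data) = (0)(0.14894) + (3/5)(0.42553) + (4/5)(0.42553) = 0.59574.

0.5957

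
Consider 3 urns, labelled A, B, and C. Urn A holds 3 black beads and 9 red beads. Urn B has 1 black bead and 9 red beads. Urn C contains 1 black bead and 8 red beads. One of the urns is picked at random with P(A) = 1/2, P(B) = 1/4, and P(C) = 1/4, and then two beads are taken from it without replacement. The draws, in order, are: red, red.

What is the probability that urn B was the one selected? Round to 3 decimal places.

0.300

Compute the likelihood of the observed sequence for each case: P(data | urn A) = (9/12)(8/11) = 0.54545; P(data | urn B) = (9/10)(8/9) = 0.8; P(data | urn C) = (8/9)(7/8) = 0.77778.
Multiplying each by its prior: 1/2 · 0.54545 = 0.27273, 1/4 · 0.8 = 0.2, 1/4 · 0.77778 = 0.19444; summing to 0.66717.
Hence P(urn B | data) = (0.2) / (0.66717) = 0.29977.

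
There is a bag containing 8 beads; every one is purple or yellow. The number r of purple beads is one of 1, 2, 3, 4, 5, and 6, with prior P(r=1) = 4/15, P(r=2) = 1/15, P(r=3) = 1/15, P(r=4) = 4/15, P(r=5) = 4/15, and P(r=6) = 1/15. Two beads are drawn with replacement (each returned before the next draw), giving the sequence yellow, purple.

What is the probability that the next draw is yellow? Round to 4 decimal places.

0.5255

For each hypothesis, P(data | H) works out to: P(data | r = 1) = (7/8)(1/8) = 7/64; P(data | r = 2) = (6/8)(2/8) = 3/16; P(data | r = 3) = (5/8)(3/8) = 15/64; P(data | r = 4) = (4/8)(4/8) = 1/4; P(data | r = 5) = (3/8)(5/8) = 15/64; P(data | r = 6) = (2/8)(6/8) = 3/16.
Weighting by the prior gives 4/15 · 7/64 = 7/240, 1/15 · 3/16 = 1/80, 1/15 · 15/64 = 1/64, 4/15 · 1/4 = 1/15, 4/15 · 15/64 = 1/16, 1/15 · 3/16 = 1/80; these sum to 191/960.
Dividing through by the total gives posterior P(r = 1 | data) = 0.1466, P(r = 2 | data) = 0.062827, P(r = 3 | data) = 0.078534, P(r = 4 | data) = 0.33508, P(r = 5 | data) = 0.31414, P(r = 6 | data) = 0.062827.
Averaging over the posterior, P(yellow next | data) = (7/8)(0.1466) + (3/4)(0.062827) + (5/8)(0.078534) + (1/2)(0.33508) + (3/8)(0.31414) + (1/4)(0.062827) = 0.52552.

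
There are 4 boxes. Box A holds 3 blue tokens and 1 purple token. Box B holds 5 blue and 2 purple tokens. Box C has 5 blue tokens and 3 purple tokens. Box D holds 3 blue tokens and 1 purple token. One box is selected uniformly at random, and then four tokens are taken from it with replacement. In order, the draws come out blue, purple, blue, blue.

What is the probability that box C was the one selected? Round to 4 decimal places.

0.2252

For each hypothesis, P(data | H) works out to: P(data | box A) = (3/4)(1/4)(3/4)(3/4) = 0.10547; P(data | box B) = (5/7)(2/7)(5/7)(5/7) = 0.10412; P(data | box C) = (5/8)(3/8)(5/8)(5/8) = 0.091553; P(data | box D) = (3/4)(1/4)(3/4)(3/4) = 0.10547.
The prior-weighted likelihoods are 1/4 · 0.10547 = 0.026367, 1/4 · 0.10412 = 0.026031, 1/4 · 0.091553 = 0.022888, 1/4 · 0.10547 = 0.026367; summing to 0.10165.
Hence P(box C | data) = (0.022888) / (0.10165) = 0.22516.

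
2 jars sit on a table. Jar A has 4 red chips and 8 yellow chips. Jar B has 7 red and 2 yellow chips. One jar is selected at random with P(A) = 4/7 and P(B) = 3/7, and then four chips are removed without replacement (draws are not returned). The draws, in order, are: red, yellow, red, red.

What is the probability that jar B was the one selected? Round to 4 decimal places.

For each hypothesis, P(data | H) works out to: P(data | jar A) = (4/12)(8/11)(3/10)(2/9) = 0.016162; P(data | jar B) = (7/9)(2/8)(6/7)(5/6) = 0.13889.
Weighting by the prior gives 4/7 · 0.016162 = 0.0092352, 3/7 · 0.13889 = 0.059524; summing to 0.068759.
Hence P(jar B | data) = (0.059524) / (0.068759) = 0.86569.

0.8657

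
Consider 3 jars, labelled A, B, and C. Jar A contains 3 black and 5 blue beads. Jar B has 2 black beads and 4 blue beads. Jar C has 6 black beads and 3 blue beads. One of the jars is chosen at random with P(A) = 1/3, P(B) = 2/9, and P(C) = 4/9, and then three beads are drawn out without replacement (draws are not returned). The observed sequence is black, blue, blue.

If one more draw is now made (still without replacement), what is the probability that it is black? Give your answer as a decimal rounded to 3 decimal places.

The likelihood of the observed sequence under each hypothesis: P(data | jar A) = (3/8)(5/7)(4/6) = 5/28; P(data | jar B) = (2/6)(4/5)(3/4) = 1/5; P(data | jar C) = (6/9)(3/8)(2/7) = 1/14.
Weighting by the prior gives 1/3 · 5/28 = 5/84, 2/9 · 1/5 = 2/45, 4/9 · 1/14 = 2/63; summing to 19/140.
The posterior is then P(jar A | data) = 25/57, P(jar B | data) = 56/171, P(jar C | data) = 40/171.
The predictive probability is P(black next | data) = (2/5)(25/57) + (1/3)(56/171) + (5/6)(40/171) = 82/171.

0.480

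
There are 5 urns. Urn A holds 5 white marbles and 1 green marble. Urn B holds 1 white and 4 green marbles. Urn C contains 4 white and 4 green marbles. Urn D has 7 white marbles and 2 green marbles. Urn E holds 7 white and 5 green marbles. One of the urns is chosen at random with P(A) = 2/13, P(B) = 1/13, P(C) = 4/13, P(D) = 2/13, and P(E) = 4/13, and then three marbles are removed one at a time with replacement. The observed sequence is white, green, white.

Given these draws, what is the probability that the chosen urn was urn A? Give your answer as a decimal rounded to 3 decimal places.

0.145

Compute the likelihood of the observed sequence for each case: P(data | urn A) = (5/6)(1/6)(5/6) = 0.11574; P(data | urn B) = (1/5)(4/5)(1/5) = 0.032; P(data | urn C) = (4/8)(4/8)(4/8) = 0.125; P(data | urn D) = (7/9)(2/9)(7/9) = 0.13443; P(data | urn E) = (7/12)(5/12)(7/12) = 0.14178.
Weighting by the prior gives 2/13 · 0.11574 = 0.017806, 1/13 · 0.032 = 0.0024615, 4/13 · 0.125 = 0.038462, 2/13 · 0.13443 = 0.020682, 4/13 · 0.14178 = 0.043625; summing to 0.12304.
Hence P(urn A | data) = (0.017806) / (0.12304) = 0.14472.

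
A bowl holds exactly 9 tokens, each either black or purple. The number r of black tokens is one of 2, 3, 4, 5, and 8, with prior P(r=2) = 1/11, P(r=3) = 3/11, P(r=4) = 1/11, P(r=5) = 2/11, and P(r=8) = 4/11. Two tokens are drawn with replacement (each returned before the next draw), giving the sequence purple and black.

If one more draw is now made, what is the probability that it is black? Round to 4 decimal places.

0.5042

The likelihood of the observed sequence under each hypothesis: P(data | r = 2) = (7/9)(2/9) = 14/81; P(data | r = 3) = (6/9)(3/9) = 2/9; P(data | r = 4) = (5/9)(4/9) = 20/81; P(data | r = 5) = (4/9)(5/9) = 20/81; P(data | r = 8) = (1/9)(8/9) = 8/81.
Weighting by the prior gives 1/11 · 14/81 = 14/891, 3/11 · 2/9 = 2/33, 1/11 · 20/81 = 20/891, 2/11 · 20/81 = 40/891, 4/11 · 8/81 = 32/891; these sum to 160/891.
The posterior is then P(r = 2 | data) = 7/80, P(r = 3 | data) = 27/80, P(r = 4 | data) = 1/8, P(r = 5 | data) = 1/4, P(r = 8 | data) = 1/5.
Averaging over the posterior, P(black next | data) = (2/9)(7/80) + (1/3)(27/80) + (4/9)(1/8) + (5/9)(1/4) + (8/9)(1/5) = 121/240.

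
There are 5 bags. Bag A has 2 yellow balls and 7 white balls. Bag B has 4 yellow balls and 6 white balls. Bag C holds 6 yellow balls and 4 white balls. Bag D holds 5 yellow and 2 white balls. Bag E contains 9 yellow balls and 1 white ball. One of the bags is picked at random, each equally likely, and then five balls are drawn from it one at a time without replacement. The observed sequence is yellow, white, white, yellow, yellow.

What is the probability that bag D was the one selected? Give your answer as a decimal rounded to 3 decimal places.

0.400

The likelihood of the observed sequence under each hypothesis: P(data | bag A) = (2/9)(7/8)(6/7)(1/6)(0/5) = 0; P(data | bag B) = (4/10)(6/9)(5/8)(3/7)(2/6) = 1/42; P(data | bag C) = (6/10)(4/9)(3/8)(5/7)(4/6) = 1/21; P(data | bag D) = (5/7)(2/6)(1/5)(4/4)(3/3) = 1/21; P(data | bag E) = (9/10)(1/9)(0/8) = 0.
Weighting by the prior gives 1/5 · 0 = 0, 1/5 · 1/42 = 1/210, 1/5 · 1/21 = 1/105, 1/5 · 1/21 = 1/105, 1/5 · 0 = 0; these sum to 1/42.
So P(bag D | data) = (1/105) / (1/42) = 2/5.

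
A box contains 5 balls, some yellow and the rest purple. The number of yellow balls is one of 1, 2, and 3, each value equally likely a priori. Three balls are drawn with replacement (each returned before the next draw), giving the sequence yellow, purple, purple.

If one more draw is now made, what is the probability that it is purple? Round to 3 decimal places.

0.617

For each hypothesis, P(data | H) works out to: P(data | r = 1) = (1/5)(4/5)(4/5) = 16/125; P(data | r = 2) = (2/5)(3/5)(3/5) = 18/125; P(data | r = 3) = (3/5)(2/5)(2/5) = 12/125.
The prior-weighted likelihoods are 1/3 · 16/125 = 16/375, 1/3 · 18/125 = 6/125, 1/3 · 12/125 = 4/125; with total 46/375.
Dividing through by the total gives posterior P(r = 1 | data) = 8/23, P(r = 2 | data) = 9/23, P(r = 3 | data) = 6/23.
So P(purple next | data) = Σ P(purple next | H) P(H | data) = (4/5)(8/23) + (3/5)(9/23) + (2/5)(6/23) = 71/115.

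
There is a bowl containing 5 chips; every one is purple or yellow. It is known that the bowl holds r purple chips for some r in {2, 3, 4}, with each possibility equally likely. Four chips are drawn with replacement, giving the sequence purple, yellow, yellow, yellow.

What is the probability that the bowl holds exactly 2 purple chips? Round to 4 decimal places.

Under each hypothesis, the probability of the observed sequence is: P(data | r = 2) = (2/5)(3/5)(3/5)(3/5) = 0.0864; P(data | r = 3) = (3/5)(2/5)(2/5)(2/5) = 0.0384; P(data | r = 4) = (4/5)(1/5)(1/5)(1/5) = 0.0064.
Weighting by the prior gives 1/3 · 0.0864 = 0.0288, 1/3 · 0.0384 = 0.0128, 1/3 · 0.0064 = 0.0021333; with total 0.043733.
Hence P(r = 2 | data) = (0.0288) / (0.043733) = 0.65854.

0.6585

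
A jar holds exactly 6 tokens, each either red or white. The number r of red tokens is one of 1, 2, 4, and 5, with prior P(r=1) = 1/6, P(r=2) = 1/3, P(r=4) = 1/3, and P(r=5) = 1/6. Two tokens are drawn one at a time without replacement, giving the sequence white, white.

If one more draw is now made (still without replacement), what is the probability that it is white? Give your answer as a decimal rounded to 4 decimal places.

For each hypothesis, P(data | H) works out to: P(data | r = 1) = (5/6)(4/5) = 2/3; P(data | r = 2) = (4/6)(3/5) = 2/5; P(data | r = 4) = (2/6)(1/5) = 1/15; P(data | r = 5) = (1/6)(0/5) = 0.
Multiplying each by its prior: 1/6 · 2/3 = 1/9, 1/3 · 2/5 = 2/15, 1/3 · 1/15 = 1/45, 1/6 · 0 = 0; with total 4/15.
Normalising, the posterior is P(r = 1 | data) = 5/12, P(r = 2 | data) = 1/2, P(r = 4 | data) = 1/12, P(r = 5 | data) = 0.
So P(white next | data) = Σ P(white next | H) P(H | data) = (3/4)(5/12) + (1/2)(1/2) + (0)(1/12) = 9/16.

0.5625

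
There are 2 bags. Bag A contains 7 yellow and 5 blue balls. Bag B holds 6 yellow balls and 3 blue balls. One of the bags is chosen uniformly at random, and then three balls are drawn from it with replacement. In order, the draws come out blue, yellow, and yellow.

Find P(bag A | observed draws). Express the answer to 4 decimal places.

0.4890

Compute the likelihood of the observed sequence for each case: P(data | bag A) = (5/12)(7/12)(7/12) = 0.14178; P(data | bag B) = (3/9)(6/9)(6/9) = 0.14815.
Weighting by the prior gives 1/2 · 0.14178 = 0.070891, 1/2 · 0.14815 = 0.074074; with total 0.14497.
Hence P(bag A | data) = (0.070891) / (0.14497) = 0.48902.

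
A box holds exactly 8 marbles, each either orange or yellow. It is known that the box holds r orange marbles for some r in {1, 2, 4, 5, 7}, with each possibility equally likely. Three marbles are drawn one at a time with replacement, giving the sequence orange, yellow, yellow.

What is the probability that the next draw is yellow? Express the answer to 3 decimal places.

For each hypothesis, P(data | H) works out to: P(data | r = 1) = (1/8)(7/8)(7/8) = 0.095703; P(data | r = 2) = (2/8)(6/8)(6/8) = 0.14062; P(data | r = 4) = (4/8)(4/8)(4/8) = 0.125; P(data | r = 5) = (5/8)(3/8)(3/8) = 0.087891; P(data | r = 7) = (7/8)(1/8)(1/8) = 0.013672.
Weighting by the prior gives 1/5 · 0.095703 = 0.019141, 1/5 · 0.14062 = 0.028125, 1/5 · 0.125 = 0.025, 1/5 · 0.087891 = 0.017578, 1/5 · 0.013672 = 0.0027344; with total 0.092578.
Normalising, the posterior is P(r = 1 | data) = 0.20675, P(r = 2 | data) = 0.3038, P(r = 4 | data) = 0.27004, P(r = 5 | data) = 0.18987, P(r = 7 | data) = 0.029536.
So P(yellow next | data) = Σ P(yellow next | H) P(H | data) = (7/8)(0.20675) + (3/4)(0.3038) + (1/2)(0.27004) + (3/8)(0.18987) + (1/8)(0.029536) = 0.61867.

0.619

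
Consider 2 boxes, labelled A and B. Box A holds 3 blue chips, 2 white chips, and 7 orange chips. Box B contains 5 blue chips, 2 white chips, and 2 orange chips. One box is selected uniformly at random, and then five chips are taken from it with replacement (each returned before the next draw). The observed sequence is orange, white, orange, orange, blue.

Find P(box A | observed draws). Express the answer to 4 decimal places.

The likelihood of the observed sequence under each hypothesis: P(data | box A) = (7/12)(2/12)(7/12)(7/12)(3/12) = 0.0082706; P(data | box B) = (2/9)(2/9)(2/9)(2/9)(5/9) = 0.0013548.
Multiplying each by its prior: 1/2 · 0.0082706 = 0.0041353, 1/2 · 0.0013548 = 0.0006774; summing to 0.0048127.
By Bayes' rule, P(box A | data) = (0.0041353) / (0.0048127) = 0.85925.

0.8592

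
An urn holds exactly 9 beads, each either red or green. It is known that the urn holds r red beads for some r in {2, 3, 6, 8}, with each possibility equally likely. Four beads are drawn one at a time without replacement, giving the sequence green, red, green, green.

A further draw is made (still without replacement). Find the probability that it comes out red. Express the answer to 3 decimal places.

The likelihood of the observed sequence under each hypothesis: P(data | r = 2) = (7/9)(2/8)(6/7)(5/6) = 5/36; P(data | r = 3) = (6/9)(3/8)(5/7)(4/6) = 5/42; P(data | r = 6) = (3/9)(6/8)(2/7)(1/6) = 1/84; P(data | r = 8) = (1/9)(8/8)(0/7) = 0.
Weighting by the prior gives 1/4 · 5/36 = 5/144, 1/4 · 5/42 = 5/168, 1/4 · 1/84 = 1/336, 1/4 · 0 = 0; with total 17/252.
The posterior is then P(r = 2 | data) = 35/68, P(r = 3 | data) = 15/34, P(r = 6 | data) = 3/68, P(r = 8 | data) = 0.
The predictive probability is P(red next | data) = (1/5)(35/68) + (2/5)(15/34) + (1)(3/68) = 11/34.

0.324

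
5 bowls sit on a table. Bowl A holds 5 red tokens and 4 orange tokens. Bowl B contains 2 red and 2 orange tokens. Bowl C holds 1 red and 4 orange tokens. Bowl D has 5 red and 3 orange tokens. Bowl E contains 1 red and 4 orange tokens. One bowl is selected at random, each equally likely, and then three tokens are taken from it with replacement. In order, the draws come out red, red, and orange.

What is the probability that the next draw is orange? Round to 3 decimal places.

0.486

For each hypothesis, P(data | H) works out to: P(data | bowl A) = (5/9)(5/9)(4/9) = 0.13717; P(data | bowl B) = (2/4)(2/4)(2/4) = 0.125; P(data | bowl C) = (1/5)(1/5)(4/5) = 0.032; P(data | bowl D) = (5/8)(5/8)(3/8) = 0.14648; P(data | bowl E) = (1/5)(1/5)(4/5) = 0.032.
The prior-weighted likelihoods are 1/5 · 0.13717 = 0.027435, 1/5 · 0.125 = 0.025, 1/5 · 0.032 = 0.0064, 1/5 · 0.14648 = 0.029297, 1/5 · 0.032 = 0.0064; these sum to 0.094532.
The posterior is then P(bowl A | data) = 0.29022, P(bowl B | data) = 0.26446, P(bowl C | data) = 0.067702, P(bowl D | data) = 0.30992, P(bowl E | data) = 0.067702.
Averaging over the posterior, P(orange next | data) = (4/9)(0.29022) + (1/2)(0.26446) + (4/5)(0.067702) + (3/8)(0.30992) + (4/5)(0.067702) = 0.48576.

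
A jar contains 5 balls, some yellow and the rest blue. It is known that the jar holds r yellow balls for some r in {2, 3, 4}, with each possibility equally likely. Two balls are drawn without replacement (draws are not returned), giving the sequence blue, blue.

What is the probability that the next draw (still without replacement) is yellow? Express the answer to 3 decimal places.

0.750

For each hypothesis, P(data | H) works out to: P(data | r = 2) = (3/5)(2/4) = 3/10; P(data | r = 3) = (2/5)(1/4) = 1/10; P(data | r = 4) = (1/5)(0/4) = 0.
The prior-weighted likelihoods are 1/3 · 3/10 = 1/10, 1/3 · 1/10 = 1/30, 1/3 · 0 = 0; with total 2/15.
Normalising, the posterior is P(r = 2 | data) = 3/4, P(r = 3 | data) = 1/4, P(r = 4 | data) = 0.
Averaging over the posterior, P(yellow next | data) = (2/3)(3/4) + (1)(1/4) = 3/4.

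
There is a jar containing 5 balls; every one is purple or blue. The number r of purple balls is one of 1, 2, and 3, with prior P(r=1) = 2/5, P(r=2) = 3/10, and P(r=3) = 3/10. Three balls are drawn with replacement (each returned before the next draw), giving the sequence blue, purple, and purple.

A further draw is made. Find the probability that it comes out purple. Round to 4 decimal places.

The likelihood of the observed sequence under each hypothesis: P(data | r = 1) = (4/5)(1/5)(1/5) = 4/125; P(data | r = 2) = (3/5)(2/5)(2/5) = 12/125; P(data | r = 3) = (2/5)(3/5)(3/5) = 18/125.
Multiplying each by its prior: 2/5 · 4/125 = 8/625, 3/10 · 12/125 = 18/625, 3/10 · 18/125 = 27/625; these sum to 53/625.
Normalising, the posterior is P(r = 1 | data) = 8/53, P(r = 2 | data) = 18/53, P(r = 3 | data) = 27/53.
Averaging over the posterior, P(purple next | data) = (1/5)(8/53) + (2/5)(18/53) + (3/5)(27/53) = 25/53.

0.4717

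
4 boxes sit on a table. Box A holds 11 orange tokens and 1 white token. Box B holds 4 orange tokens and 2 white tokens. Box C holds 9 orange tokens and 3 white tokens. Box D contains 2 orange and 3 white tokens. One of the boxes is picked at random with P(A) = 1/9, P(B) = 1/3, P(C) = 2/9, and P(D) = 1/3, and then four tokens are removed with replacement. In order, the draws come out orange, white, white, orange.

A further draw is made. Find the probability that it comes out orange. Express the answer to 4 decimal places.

Compute the likelihood of the observed sequence for each case: P(data | box A) = (11/12)(1/12)(1/12)(11/12) = 0.0058353; P(data | box B) = (4/6)(2/6)(2/6)(4/6) = 0.049383; P(data | box C) = (9/12)(3/12)(3/12)(9/12) = 0.035156; P(data | box D) = (2/5)(3/5)(3/5)(2/5) = 0.0576.
Weighting by the prior gives 1/9 · 0.0058353 = 0.00064836, 1/3 · 0.049383 = 0.016461, 2/9 · 0.035156 = 0.0078125, 1/3 · 0.0576 = 0.0192; these sum to 0.044122.
The posterior is then P(box A | data) = 0.014695, P(box B | data) = 0.37308, P(box C | data) = 0.17707, P(box D | data) = 0.43516.
The predictive probability is P(orange next | data) = (11/12)(0.014695) + (2/3)(0.37308) + (3/4)(0.17707) + (2/5)(0.43516) = 0.56905.

0.5691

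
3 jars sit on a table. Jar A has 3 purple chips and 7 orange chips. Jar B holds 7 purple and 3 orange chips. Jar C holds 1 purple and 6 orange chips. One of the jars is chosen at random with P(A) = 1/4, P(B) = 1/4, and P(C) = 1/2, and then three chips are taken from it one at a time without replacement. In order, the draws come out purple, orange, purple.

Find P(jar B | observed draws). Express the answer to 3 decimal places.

Under each hypothesis, the probability of the observed sequence is: P(data | jar A) = (3/10)(7/9)(2/8) = 7/120; P(data | jar B) = (7/10)(3/9)(6/8) = 7/40; P(data | jar C) = (1/7)(6/6)(0/5) = 0.
Weighting by the prior gives 1/4 · 7/120 = 7/480, 1/4 · 7/40 = 7/160, 1/2 · 0 = 0; summing to 7/120.
Therefore the posterior P(jar B | data) = (7/160) / (7/120) = 3/4.

0.750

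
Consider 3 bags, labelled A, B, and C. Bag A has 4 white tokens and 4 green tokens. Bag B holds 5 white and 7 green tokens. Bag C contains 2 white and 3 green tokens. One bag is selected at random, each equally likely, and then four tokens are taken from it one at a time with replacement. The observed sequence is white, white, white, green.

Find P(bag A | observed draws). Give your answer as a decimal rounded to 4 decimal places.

0.4368

The likelihood of the observed sequence under each hypothesis: P(data | bag A) = (4/8)(4/8)(4/8)(4/8) = 0.0625; P(data | bag B) = (5/12)(5/12)(5/12)(7/12) = 0.042197; P(data | bag C) = (2/5)(2/5)(2/5)(3/5) = 0.0384.
Multiplying each by its prior: 1/3 · 0.0625 = 0.020833, 1/3 · 0.042197 = 0.014066, 1/3 · 0.0384 = 0.0128; with total 0.047699.
Therefore the posterior P(bag A | data) = (0.020833) / (0.047699) = 0.43677.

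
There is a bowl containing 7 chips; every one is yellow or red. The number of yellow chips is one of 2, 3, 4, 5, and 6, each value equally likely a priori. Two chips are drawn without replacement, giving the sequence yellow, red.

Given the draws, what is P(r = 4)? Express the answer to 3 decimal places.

For each hypothesis, P(data | H) works out to: P(data | r = 2) = (2/7)(5/6) = 5/21; P(data | r = 3) = (3/7)(4/6) = 2/7; P(data | r = 4) = (4/7)(3/6) = 2/7; P(data | r = 5) = (5/7)(2/6) = 5/21; P(data | r = 6) = (6/7)(1/6) = 1/7.
Weighting by the prior gives 1/5 · 5/21 = 1/21, 1/5 · 2/7 = 2/35, 1/5 · 2/7 = 2/35, 1/5 · 5/21 = 1/21, 1/5 · 1/7 = 1/35; these sum to 5/21.
By Bayes' rule, P(r = 4 | data) = (2/35) / (5/21) = 6/25.

0.240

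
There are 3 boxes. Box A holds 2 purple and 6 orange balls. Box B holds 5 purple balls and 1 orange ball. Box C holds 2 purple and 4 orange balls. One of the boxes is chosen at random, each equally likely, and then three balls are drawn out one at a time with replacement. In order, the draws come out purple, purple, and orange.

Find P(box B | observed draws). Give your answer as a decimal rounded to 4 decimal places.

Compute the likelihood of the observed sequence for each case: P(data | box A) = (2/8)(2/8)(6/8) = 0.046875; P(data | box B) = (5/6)(5/6)(1/6) = 0.11574; P(data | box C) = (2/6)(2/6)(4/6) = 0.074074.
Multiplying each by its prior: 1/3 · 0.046875 = 0.015625, 1/3 · 0.11574 = 0.03858, 1/3 · 0.074074 = 0.024691; these sum to 0.078897.
Therefore the posterior P(box B | data) = (0.03858) / (0.078897) = 0.489.

0.4890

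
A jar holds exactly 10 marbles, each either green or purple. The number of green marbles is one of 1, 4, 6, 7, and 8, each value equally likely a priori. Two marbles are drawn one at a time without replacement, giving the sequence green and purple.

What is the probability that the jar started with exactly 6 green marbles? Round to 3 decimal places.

Under each hypothesis, the probability of the observed sequence is: P(data | r = 1) = (1/10)(9/9) = 1/10; P(data | r = 4) = (4/10)(6/9) = 4/15; P(data | r = 6) = (6/10)(4/9) = 4/15; P(data | r = 7) = (7/10)(3/9) = 7/30; P(data | r = 8) = (8/10)(2/9) = 8/45.
Weighting by the prior gives 1/5 · 1/10 = 1/50, 1/5 · 4/15 = 4/75, 1/5 · 4/15 = 4/75, 1/5 · 7/30 = 7/150, 1/5 · 8/45 = 8/225; these sum to 47/225.
Hence P(r = 6 | data) = (4/75) / (47/225) = 12/47.

0.255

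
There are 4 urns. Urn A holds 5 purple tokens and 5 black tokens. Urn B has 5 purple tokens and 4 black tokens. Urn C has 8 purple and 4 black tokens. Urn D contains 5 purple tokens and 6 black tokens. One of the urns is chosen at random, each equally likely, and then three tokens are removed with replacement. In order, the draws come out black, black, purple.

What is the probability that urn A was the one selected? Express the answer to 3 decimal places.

0.281

Compute the likelihood of the observed sequence for each case: P(data | urn A) = (5/10)(5/10)(5/10) = 0.125; P(data | urn B) = (4/9)(4/9)(5/9) = 0.10974; P(data | urn C) = (4/12)(4/12)(8/12) = 0.074074; P(data | urn D) = (6/11)(6/11)(5/11) = 0.13524.
Multiplying each by its prior: 1/4 · 0.125 = 0.03125, 1/4 · 0.10974 = 0.027435, 1/4 · 0.074074 = 0.018519, 1/4 · 0.13524 = 0.033809; with total 0.11101.
Therefore the posterior P(urn A | data) = (0.03125) / (0.11101) = 0.2815.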